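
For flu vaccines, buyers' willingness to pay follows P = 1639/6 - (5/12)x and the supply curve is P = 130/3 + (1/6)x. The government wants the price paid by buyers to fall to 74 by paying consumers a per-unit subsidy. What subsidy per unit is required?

Required subsidy s = 49 per unit

At a buyer price of 74, quantity demanded is 655.6 − 2.4·74 = 478.
Sellers supply 478 only when they receive Ps = 130/3 + (1/6)·478 = 123.
s = Ps − Pb = 123 − 74 = 49.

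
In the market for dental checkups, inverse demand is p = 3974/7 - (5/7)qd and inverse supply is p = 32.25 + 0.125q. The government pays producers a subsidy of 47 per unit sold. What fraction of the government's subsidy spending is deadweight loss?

DWL / government spending = 14/347

Pre-subsidy: 3974/7 - (5/7)q = 32.25 + 0.125q gives q* = 638 and p* = 112.
With the subsidy, sellers receive ps = pb + 47 for each unit, where pb is the price buyers pay.
On the curves, pb = 3974/7 - (5/7)q and ps = 32.25 + 0.125q; the wedge ps − pb = 47 gives 32.25 + 0.125q − (3974/7 - (5/7)q) = 47, so q' = 694.
Then pb = 3974/7 − (5/7)·694 = 72 and ps = 32.25 + 0.125·694 = 119.
ΔCS = ½(638 + 694)(112 − 72) = 26640; ΔPS = ½(638 + 694)(119 − 112) = 4662.
Government spending = 47 × 694 = 32618.
DWL = ½ × 47 × (694 − 638) = 1316; fraction = 1316 / 32618 = 14/347.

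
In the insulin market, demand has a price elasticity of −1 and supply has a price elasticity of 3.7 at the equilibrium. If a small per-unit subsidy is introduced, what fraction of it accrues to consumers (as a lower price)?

Consumer share = 37/47

For a small subsidy around the equilibrium, the benefit split depends on the relative slopes, which at a point are proportional to the elasticities.
Buyer share = εs/(εs + |εd|) = 3.7/(3.7 + 1) = 37/47; seller share = |εd|/(εs + |εd|) = 10/47.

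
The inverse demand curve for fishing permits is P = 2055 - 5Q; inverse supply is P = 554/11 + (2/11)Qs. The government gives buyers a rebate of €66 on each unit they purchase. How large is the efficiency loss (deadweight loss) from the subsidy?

Pre-subsidy: 2055 - 5Q = 554/11 + (2/11)Q gives Q* = 22051/57 and P* = 6880/57.
With the rebate, buyers effectively pay Pb = Ps − 66, where Ps is the price sellers receive.
On the curves, Pb = 2055 - 5Q and Ps = 554/11 + (2/11)Q; the wedge Ps − Pb = 66 gives 554/11 + (2/11)Q − (2055 - 5Q) = 66, so Q' = 22777/57.
Then Pb = 2055 − 5·(22777/57) = 3250/57 and Ps = 554/11 + (2/11)·(22777/57) = 7012/57.
The subsidy expands output by 22777/57 − 22051/57 = 242/19 past the efficient level; on those units the gap between marginal cost and willingness to pay runs from 0 up to 66.
DWL = ½ × 66 × 242/19 = 7986/19.

Deadweight loss = 7986/19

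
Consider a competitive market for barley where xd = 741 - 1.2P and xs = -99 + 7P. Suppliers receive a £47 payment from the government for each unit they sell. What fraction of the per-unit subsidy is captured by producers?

Producer share = 6/41

Pre-subsidy: 741 - 1.2P = -99 + 7P gives P* = 4200/41, x* = 25341/41.
With the subsidy, sellers receive Ps = Pb + 47 for each unit, where Pb is the price buyers pay.
Supply in terms of Pb becomes xs = -99 + 7(Pb + 47) = 230 + 7Pb. Setting this equal to demand: 741 - 1.2Pb = 230 + 7Pb, so Pb = 2555/41.
Sellers receive Ps = 2555/41 + 47 = 4482/41; x' = 741 − 1.2·(2555/41) = 27315/41.
Buyers' price falls by P* − Pb = 4200/41 − 2555/41 = 1645/41; sellers' price rises by Ps − P* = 4482/41 − 4200/41 = 282/41.
So producers capture (282/41)/47 = 6/41 of each unit of subsidy.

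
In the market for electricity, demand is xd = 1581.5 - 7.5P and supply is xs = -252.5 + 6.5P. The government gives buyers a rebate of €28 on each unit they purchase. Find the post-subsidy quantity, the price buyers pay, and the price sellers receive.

Pre-subsidy: 1581.5 - 7.5P = -252.5 + 6.5P gives P* = 131, x* = 599.
With the rebate, buyers effectively pay Pb = Ps − 28, where Ps is the price sellers receive.
Demand in terms of Ps becomes xd = 1581.5 − 7.5(Ps − 28) = 1791.5 - 7.5Ps. Setting this equal to supply: 1791.5 - 7.5Ps = -252.5 + 6.5Ps, so Ps = 146.
Buyers pay Pb = 146 − 28 = 118; x' = -252.5 + 6.5·146 = 696.5.

x' = 696.5; buyers pay €118; sellers receive €146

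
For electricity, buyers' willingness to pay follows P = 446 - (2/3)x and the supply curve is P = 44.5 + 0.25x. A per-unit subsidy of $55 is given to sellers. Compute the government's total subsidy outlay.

Pre-subsidy: 446 - (2/3)x = 44.5 + 0.25x gives x* = 438 and P* = 154.
With the subsidy, sellers receive Ps = Pb + 55 for each unit, where Pb is the price buyers pay.
On the curves, Pb = 446 - (2/3)x and Ps = 44.5 + 0.25x; the wedge Ps − Pb = 55 gives 44.5 + 0.25x − (446 - (2/3)x) = 55, so x' = 498.
Then Pb = 446 − (2/3)·498 = 114 and Ps = 44.5 + 0.25·498 = 169.
Government outlay = subsidy × quantity = 55 × 498 = 27390.

Government cost = $27390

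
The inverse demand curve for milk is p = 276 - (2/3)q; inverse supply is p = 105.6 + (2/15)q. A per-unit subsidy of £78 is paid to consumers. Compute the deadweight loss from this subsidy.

Pre-subsidy: 276 - (2/3)q = 105.6 + (2/15)q gives q* = 213 and p* = 134.
With the rebate, buyers effectively pay pb = ps − 78, where ps is the price sellers receive.
On the curves, pb = 276 - (2/3)q and ps = 105.6 + (2/15)q; the wedge ps − pb = 78 gives 105.6 + (2/15)q − (276 - (2/3)q) = 78, so q' = 310.5.
Then pb = 276 − (2/3)·310.5 = 69 and ps = 105.6 + (2/15)·310.5 = 147.
The subsidy expands output by 310.5 − 213 = 97.5 past the efficient level; on those units the gap between marginal cost and willingness to pay runs from 0 up to 78.
DWL = ½ × 78 × 97.5 = 3802.5.

Deadweight loss = £3802.5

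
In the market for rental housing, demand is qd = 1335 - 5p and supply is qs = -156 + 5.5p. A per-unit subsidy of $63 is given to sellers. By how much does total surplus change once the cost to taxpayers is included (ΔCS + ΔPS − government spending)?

Net change in total surplus = -$5197.5

Pre-subsidy: 1335 - 5p = -156 + 5.5p gives p* = 142, q* = 625.
With the subsidy, sellers receive ps = pb + 63 for each unit, where pb is the price buyers pay.
Supply in terms of pb becomes qs = -156 + 5.5(pb + 63) = 190.5 + 5.5pb. Setting this equal to demand: 1335 - 5pb = 190.5 + 5.5pb, so pb = 109.
Sellers receive ps = 109 + 63 = 172; q' = 1335 − 5·109 = 790.
ΔCS = ½(625 + 790)(142 − 109) = 23347.5; ΔPS = ½(625 + 790)(172 − 142) = 21225.
Government spending = 63 × 790 = 49770.
Net change = 23347.5 + 21225 − 49770 = -5197.5. The loss equals the DWL triangle ½·63·165.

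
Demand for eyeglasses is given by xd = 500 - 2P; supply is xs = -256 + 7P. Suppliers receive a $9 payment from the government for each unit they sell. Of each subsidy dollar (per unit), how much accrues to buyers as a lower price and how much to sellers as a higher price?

Buyers gain $7 per unit; sellers gain $2 per unit

Pre-subsidy: 500 - 2P = -256 + 7P gives P* = 84, x* = 332.
With the subsidy, sellers receive Ps = Pb + 9 for each unit, where Pb is the price buyers pay.
Supply in terms of Pb becomes xs = -256 + 7(Pb + 9) = -193 + 7Pb. Setting this equal to demand: 500 - 2Pb = -193 + 7Pb, so Pb = 77.
Sellers receive Ps = 77 + 9 = 86; x' = 500 − 2·77 = 346.
Buyers' price falls by P* − Pb = 84 − 77 = 7; sellers' price rises by Ps − P* = 86 − 84 = 2.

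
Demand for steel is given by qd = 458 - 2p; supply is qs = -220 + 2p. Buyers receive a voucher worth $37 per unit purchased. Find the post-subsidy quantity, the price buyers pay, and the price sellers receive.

Pre-subsidy: 458 - 2p = -220 + 2p gives p* = 169.5, q* = 119.
With the rebate, buyers effectively pay pb = ps − 37, where ps is the price sellers receive.
Demand in terms of ps becomes qd = 458 − 2(ps − 37) = 532 - 2ps. Setting this equal to supply: 532 - 2ps = -220 + 2ps, so ps = 188.
Buyers pay pb = 188 − 37 = 151; q' = -220 + 2·188 = 156.

q' = 156; buyers pay $151; sellers receive $188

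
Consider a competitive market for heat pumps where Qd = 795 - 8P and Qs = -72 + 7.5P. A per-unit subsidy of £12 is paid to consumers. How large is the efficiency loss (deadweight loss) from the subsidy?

Pre-subsidy: 795 - 8P = -72 + 7.5P gives P* = 1734/31, Q* = 10773/31.
With the rebate, buyers effectively pay Pb = Ps − 12, where Ps is the price sellers receive.
Demand in terms of Ps becomes Qd = 795 − 8(Ps − 12) = 891 - 8Ps. Setting this equal to supply: 891 - 8Ps = -72 + 7.5Ps, so Ps = 1926/31.
Buyers pay Pb = 1926/31 − 12 = 1554/31; Q' = -72 + 7.5·(1926/31) = 12213/31.
The subsidy expands output by 12213/31 − 10773/31 = 1440/31 past the efficient level; on those units the gap between marginal cost and willingness to pay runs from 0 up to 12.
DWL = ½ × 12 × 1440/31 = 8640/31.

Deadweight loss = 8640/31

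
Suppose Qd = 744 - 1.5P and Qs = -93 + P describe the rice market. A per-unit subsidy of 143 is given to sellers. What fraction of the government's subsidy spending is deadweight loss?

Pre-subsidy: 744 - 1.5P = -93 + P gives P* = 334.8, Q* = 241.8.
With the subsidy, sellers receive Ps = Pb + 143 for each unit, where Pb is the price buyers pay.
Supply in terms of Pb becomes Qs = -93 + 1(Pb + 143) = 50 + Pb. Setting this equal to demand: 744 - 1.5Pb = 50 + Pb, so Pb = 277.6.
Sellers receive Ps = 277.6 + 143 = 420.6; Q' = 744 − 1.5·277.6 = 327.6.
ΔCS = ½(241.8 + 327.6)(334.8 − 277.6) = 16284.84; ΔPS = ½(241.8 + 327.6)(420.6 − 334.8) = 24427.26.
Government spending = 143 × 327.6 = 46846.8.
DWL = ½ × 143 × (327.6 − 241.8) = 6134.7; fraction = 6134.7 / 46846.8 = 11/84.

DWL / government spending = 11/84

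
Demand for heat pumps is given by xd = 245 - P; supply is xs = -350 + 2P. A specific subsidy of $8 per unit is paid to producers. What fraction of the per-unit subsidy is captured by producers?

Pre-subsidy: 245 - P = -350 + 2P gives P* = 595/3, x* = 140/3.
With the subsidy, sellers receive Ps = Pb + 8 for each unit, where Pb is the price buyers pay.
Supply in terms of Pb becomes xs = -350 + 2(Pb + 8) = -334 + 2Pb. Setting this equal to demand: 245 - Pb = -334 + 2Pb, so Pb = 193.
Sellers receive Ps = 193 + 8 = 201; x' = 245 − 1·193 = 52.
Buyers' price falls by P* − Pb = 595/3 − 193 = 16/3; sellers' price rises by Ps − P* = 201 − 595/3 = 8/3.
So producers capture (8/3)/8 = 1/3 of each unit of subsidy.

Producer share = 1/3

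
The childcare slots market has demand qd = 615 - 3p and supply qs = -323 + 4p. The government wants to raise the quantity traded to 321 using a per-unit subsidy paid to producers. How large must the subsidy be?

Required subsidy s = 63 per unit

At q = 321, invert demand for the buyer price: pb = (615 − 321)/3 = 98; invert supply for the seller price: ps = (321 − (-323))/4 = 161.
The subsidy must fill the gap: s = ps − pb = 161 − 98 = 63.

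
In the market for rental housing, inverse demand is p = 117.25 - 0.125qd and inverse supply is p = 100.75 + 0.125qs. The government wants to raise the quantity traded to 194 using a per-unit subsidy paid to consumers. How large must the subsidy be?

At q = 194, from the demand curve buyers pay pb = 117.25 − 0.125·194 = 93; from the supply curve sellers need ps = 100.75 + 0.125·194 = 125.
The subsidy must fill the gap: s = ps − pb = 125 − 93 = 32.

Required subsidy s = 32 per unit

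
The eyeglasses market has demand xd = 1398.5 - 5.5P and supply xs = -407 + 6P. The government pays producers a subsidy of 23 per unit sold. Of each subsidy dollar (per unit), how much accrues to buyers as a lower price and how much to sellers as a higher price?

Buyers gain 12 per unit; sellers gain 11 per unit

Pre-subsidy: 1398.5 - 5.5P = -407 + 6P gives P* = 157, x* = 535.
With the subsidy, sellers receive Ps = Pb + 23 for each unit, where Pb is the price buyers pay.
Supply in terms of Pb becomes xs = -407 + 6(Pb + 23) = -269 + 6Pb. Setting this equal to demand: 1398.5 - 5.5Pb = -269 + 6Pb, so Pb = 145.
Sellers receive Ps = 145 + 23 = 168; x' = 1398.5 − 5.5·145 = 601.
Buyers' price falls by P* − Pb = 157 − 145 = 12; sellers' price rises by Ps − P* = 168 − 157 = 11.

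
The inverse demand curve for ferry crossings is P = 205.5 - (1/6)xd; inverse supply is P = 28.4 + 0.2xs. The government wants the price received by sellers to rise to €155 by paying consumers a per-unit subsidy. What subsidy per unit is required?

Required subsidy s = €55 per unit

At a seller price of 155, quantity supplied is -142 + 5·155 = 633.
Buyers absorb 633 only when they pay Pb = 205.5 − (1/6)·633 = 100.
s = Ps − Pb = 155 − 100 = 55.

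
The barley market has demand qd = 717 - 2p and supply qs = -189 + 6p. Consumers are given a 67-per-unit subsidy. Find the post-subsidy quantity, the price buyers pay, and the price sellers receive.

q' = 591; buyers pay 63; sellers receive 130

Pre-subsidy: 717 - 2p = -189 + 6p gives p* = 113.25, q* = 490.5.
With the rebate, buyers effectively pay pb = ps − 67, where ps is the price sellers receive.
Demand in terms of ps becomes qd = 717 − 2(ps − 67) = 851 - 2ps. Setting this equal to supply: 851 - 2ps = -189 + 6ps, so ps = 130.
Buyers pay pb = 130 − 67 = 63; q' = -189 + 6·130 = 591.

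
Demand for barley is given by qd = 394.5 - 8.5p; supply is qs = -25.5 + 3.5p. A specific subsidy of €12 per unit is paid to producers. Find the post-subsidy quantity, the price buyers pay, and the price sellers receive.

q' = 126.75; buyers pay €31.5; sellers receive €43.5

Pre-subsidy: 394.5 - 8.5p = -25.5 + 3.5p gives p* = 35, q* = 97.
With the subsidy, sellers receive ps = pb + 12 for each unit, where pb is the price buyers pay.
Supply in terms of pb becomes qs = -25.5 + 3.5(pb + 12) = 16.5 + 3.5pb. Setting this equal to demand: 394.5 - 8.5pb = 16.5 + 3.5pb, so pb = 31.5.
Sellers receive ps = 31.5 + 12 = 43.5; q' = 394.5 − 8.5·31.5 = 126.75.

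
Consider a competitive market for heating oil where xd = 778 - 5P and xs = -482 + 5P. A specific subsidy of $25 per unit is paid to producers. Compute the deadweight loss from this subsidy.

Deadweight loss = $781.25

Pre-subsidy: 778 - 5P = -482 + 5P gives P* = 126, x* = 148.
With the subsidy, sellers receive Ps = Pb + 25 for each unit, where Pb is the price buyers pay.
Supply in terms of Pb becomes xs = -482 + 5(Pb + 25) = -357 + 5Pb. Setting this equal to demand: 778 - 5Pb = -357 + 5Pb, so Pb = 113.5.
Sellers receive Ps = 113.5 + 25 = 138.5; x' = 778 − 5·113.5 = 210.5.
The subsidy expands output by 210.5 − 148 = 62.5 past the efficient level; on those units the gap between marginal cost and willingness to pay runs from 0 up to 25.
DWL = ½ × 25 × 62.5 = 781.25.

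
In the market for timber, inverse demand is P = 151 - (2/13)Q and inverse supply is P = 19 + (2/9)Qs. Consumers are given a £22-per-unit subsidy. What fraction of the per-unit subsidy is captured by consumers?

Pre-subsidy: 151 - (2/13)Q = 19 + (2/9)Q gives Q* = 351 and P* = 97.
With the rebate, buyers effectively pay Pb = Ps − 22, where Ps is the price sellers receive.
On the curves, Pb = 151 - (2/13)Q and Ps = 19 + (2/9)Q; the wedge Ps − Pb = 22 gives 19 + (2/9)Q − (151 - (2/13)Q) = 22, so Q' = 409.5.
Then Pb = 151 − (2/13)·409.5 = 88 and Ps = 19 + (2/9)·409.5 = 110.
Buyers' price falls by P* − Pb = 97 − 88 = 9; sellers' price rises by Ps − P* = 110 − 97 = 13.
So consumers capture 9/22 = 9/22 of each unit of subsidy.

Consumer share = 9/22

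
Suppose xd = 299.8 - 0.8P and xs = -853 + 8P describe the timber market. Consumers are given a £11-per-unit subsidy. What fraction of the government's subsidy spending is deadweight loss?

Pre-subsidy: 299.8 - 0.8P = -853 + 8P gives P* = 131, x* = 195.
With the rebate, buyers effectively pay Pb = Ps − 11, where Ps is the price sellers receive.
Demand in terms of Ps becomes xd = 299.8 − 0.8(Ps − 11) = 308.6 - 0.8Ps. Setting this equal to supply: 308.6 - 0.8Ps = -853 + 8Ps, so Ps = 132.
Buyers pay Pb = 132 − 11 = 121; x' = -853 + 8·132 = 203.
ΔCS = ½(195 + 203)(131 − 121) = 1990; ΔPS = ½(195 + 203)(132 − 131) = 199.
Government spending = 11 × 203 = 2233.
DWL = ½ × 11 × (203 − 195) = 44; fraction = 44 / 2233 = 4/203.

DWL / government spending = 4/203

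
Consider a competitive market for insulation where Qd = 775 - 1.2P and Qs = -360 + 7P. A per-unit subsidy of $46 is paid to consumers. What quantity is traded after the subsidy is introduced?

Q' = 26897/41

Pre-subsidy: 775 - 1.2P = -360 + 7P gives P* = 5675/41, Q* = 24965/41.
With the rebate, buyers effectively pay Pb = Ps − 46, where Ps is the price sellers receive.
Demand in terms of Ps becomes Qd = 775 − 1.2(Ps − 46) = 830.2 - 1.2Ps. Setting this equal to supply: 830.2 - 1.2Ps = -360 + 7Ps, so Ps = 5951/41.
Buyers pay Pb = 5951/41 − 46 = 4065/41; Q' = -360 + 7·(5951/41) = 26897/41.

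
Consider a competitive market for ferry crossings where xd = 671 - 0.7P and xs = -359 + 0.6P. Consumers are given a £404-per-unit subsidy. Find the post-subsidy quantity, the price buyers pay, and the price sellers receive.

Pre-subsidy: 671 - 0.7P = -359 + 0.6P gives P* = 10300/13, x* = 1513/13.
With the rebate, buyers effectively pay Pb = Ps − 404, where Ps is the price sellers receive.
Demand in terms of Ps becomes xd = 671 − 0.7(Ps − 404) = 953.8 - 0.7Ps. Setting this equal to supply: 953.8 - 0.7Ps = -359 + 0.6Ps, so Ps = 13128/13.
Buyers pay Pb = 13128/13 − 404 = 7876/13; x' = -359 + 0.6·(13128/13) = 16049/65.

x' = 16049/65; buyers pay 7876/13; sellers receive 13128/13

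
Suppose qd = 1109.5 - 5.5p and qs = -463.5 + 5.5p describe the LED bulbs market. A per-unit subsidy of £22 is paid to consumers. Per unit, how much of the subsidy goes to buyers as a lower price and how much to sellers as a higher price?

Pre-subsidy: 1109.5 - 5.5p = -463.5 + 5.5p gives p* = 143, q* = 323.
With the rebate, buyers effectively pay pb = ps − 22, where ps is the price sellers receive.
Demand in terms of ps becomes qd = 1109.5 − 5.5(ps − 22) = 1230.5 - 5.5ps. Setting this equal to supply: 1230.5 - 5.5ps = -463.5 + 5.5ps, so ps = 154.
Buyers pay pb = 154 − 22 = 132; q' = -463.5 + 5.5·154 = 383.5.
Buyers' price falls by p* − pb = 143 − 132 = 11; sellers' price rises by ps − p* = 154 − 143 = 11.

Buyers gain £11 per unit; sellers gain £11 per unit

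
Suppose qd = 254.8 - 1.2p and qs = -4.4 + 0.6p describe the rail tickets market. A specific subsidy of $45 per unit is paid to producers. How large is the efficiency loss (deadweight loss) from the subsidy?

Deadweight loss = $405

Pre-subsidy: 254.8 - 1.2p = -4.4 + 0.6p gives p* = 144, q* = 82.
With the subsidy, sellers receive ps = pb + 45 for each unit, where pb is the price buyers pay.
Supply in terms of pb becomes qs = -4.4 + 0.6(pb + 45) = 22.6 + 0.6pb. Setting this equal to demand: 254.8 - 1.2pb = 22.6 + 0.6pb, so pb = 129.
Sellers receive ps = 129 + 45 = 174; q' = 254.8 − 1.2·129 = 100.
The subsidy expands output by 100 − 82 = 18 past the efficient level; on those units the gap between marginal cost and willingness to pay runs from 0 up to 45.
DWL = ½ × 45 × 18 = 405.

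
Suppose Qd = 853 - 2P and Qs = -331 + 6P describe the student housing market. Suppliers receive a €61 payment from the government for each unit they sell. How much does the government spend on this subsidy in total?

Pre-subsidy: 853 - 2P = -331 + 6P gives P* = 148, Q* = 557.
With the subsidy, sellers receive Ps = Pb + 61 for each unit, where Pb is the price buyers pay.
Supply in terms of Pb becomes Qs = -331 + 6(Pb + 61) = 35 + 6Pb. Setting this equal to demand: 853 - 2Pb = 35 + 6Pb, so Pb = 102.25.
Sellers receive Ps = 102.25 + 61 = 163.25; Q' = 853 − 2·102.25 = 648.5.
Government outlay = subsidy × quantity = 61 × 648.5 = 39558.5.

Government cost = €39558.5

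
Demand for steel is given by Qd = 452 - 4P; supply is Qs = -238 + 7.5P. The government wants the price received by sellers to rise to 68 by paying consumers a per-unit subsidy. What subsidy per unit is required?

Required subsidy s = 23 per unit

At a seller price of 68, quantity supplied is -238 + 7.5·68 = 272.
Buyers absorb 272 only when they pay Pb with 452 − 4·Pb = 272, i.e. Pb = 45.
s = Ps − Pb = 68 − 45 = 23.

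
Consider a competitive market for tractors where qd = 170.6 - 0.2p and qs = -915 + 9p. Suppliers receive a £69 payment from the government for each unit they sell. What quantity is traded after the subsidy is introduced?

q' = 160.5

Pre-subsidy: 170.6 - 0.2p = -915 + 9p gives p* = 118, q* = 147.
With the subsidy, sellers receive ps = pb + 69 for each unit, where pb is the price buyers pay.
Supply in terms of pb becomes qs = -915 + 9(pb + 69) = -294 + 9pb. Setting this equal to demand: 170.6 - 0.2pb = -294 + 9pb, so pb = 50.5.
Sellers receive ps = 50.5 + 69 = 119.5; q' = 170.6 − 0.2·50.5 = 160.5.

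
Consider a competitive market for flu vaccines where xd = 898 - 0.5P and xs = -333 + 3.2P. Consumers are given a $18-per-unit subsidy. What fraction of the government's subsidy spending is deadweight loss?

Pre-subsidy: 898 - 0.5P = -333 + 3.2P gives P* = 12310/37, x* = 27071/37.
With the rebate, buyers effectively pay Pb = Ps − 18, where Ps is the price sellers receive.
Demand in terms of Ps becomes xd = 898 − 0.5(Ps − 18) = 907 - 0.5Ps. Setting this equal to supply: 907 - 0.5Ps = -333 + 3.2Ps, so Ps = 12400/37.
Buyers pay Pb = 12400/37 − 18 = 11734/37; x' = -333 + 3.2·(12400/37) = 27359/37.
ΔCS = ½(27071/37 + 27359/37)(12310/37 − 11734/37) = 15675840/1369; ΔPS = ½(27071/37 + 27359/37)(12400/37 − 12310/37) = 2449350/1369.
Government spending = 18 × 27359/37 = 492462/37.
DWL = ½ × 18 × (27359/37 − 27071/37) = 2592/37; fraction = (2592/37) / (492462/37) = 144/27359.

DWL / government spending = 144/27359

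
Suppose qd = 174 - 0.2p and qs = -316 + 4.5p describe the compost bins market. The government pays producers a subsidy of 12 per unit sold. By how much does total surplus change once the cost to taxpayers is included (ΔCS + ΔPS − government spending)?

Net change in total surplus = -648/47

Pre-subsidy: 174 - 0.2p = -316 + 4.5p gives p* = 4900/47, q* = 7198/47.
With the subsidy, sellers receive ps = pb + 12 for each unit, where pb is the price buyers pay.
Supply in terms of pb becomes qs = -316 + 4.5(pb + 12) = -262 + 4.5pb. Setting this equal to demand: 174 - 0.2pb = -262 + 4.5pb, so pb = 4360/47.
Sellers receive ps = 4360/47 + 12 = 4924/47; q' = 174 − 0.2·(4360/47) = 7306/47.
ΔCS = ½(7198/47 + 7306/47)(4900/47 − 4360/47) = 3916080/2209; ΔPS = ½(7198/47 + 7306/47)(4924/47 − 4900/47) = 174048/2209.
Government spending = 12 × 7306/47 = 87672/47.
Net change = 3916080/2209 + 174048/2209 − 87672/47 = -648/47. The loss equals the DWL triangle ½·12·108/47.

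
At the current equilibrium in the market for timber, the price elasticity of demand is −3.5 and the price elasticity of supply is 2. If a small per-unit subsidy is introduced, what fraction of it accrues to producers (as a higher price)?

Producer share = 7/11

For a small subsidy around the equilibrium, the benefit split depends on the relative slopes, which at a point are proportional to the elasticities.
Buyer share = εs/(εs + |εd|) = 2/(2 + 3.5) = 4/11; seller share = |εd|/(εs + |εd|) = 7/11.
So producers capture 7/11 of the subsidy.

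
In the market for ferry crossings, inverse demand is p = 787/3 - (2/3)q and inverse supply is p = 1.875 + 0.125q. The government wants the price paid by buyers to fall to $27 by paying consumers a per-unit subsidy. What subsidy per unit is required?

Required subsidy s = $19 per unit

At a buyer price of 27, quantity demanded is 393.5 − 1.5·27 = 353.
Sellers supply 353 only when they receive ps = 1.875 + 0.125·353 = 46.
s = ps − pb = 46 − 27 = 19.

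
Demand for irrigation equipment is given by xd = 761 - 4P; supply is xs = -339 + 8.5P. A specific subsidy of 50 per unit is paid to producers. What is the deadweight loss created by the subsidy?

Deadweight loss = 3400

Pre-subsidy: 761 - 4P = -339 + 8.5P gives P* = 88, x* = 409.
With the subsidy, sellers receive Ps = Pb + 50 for each unit, where Pb is the price buyers pay.
Supply in terms of Pb becomes xs = -339 + 8.5(Pb + 50) = 86 + 8.5Pb. Setting this equal to demand: 761 - 4Pb = 86 + 8.5Pb, so Pb = 54.
Sellers receive Ps = 54 + 50 = 104; x' = 761 − 4·54 = 545.
The subsidy expands output by 545 − 409 = 136 past the efficient level; on those units the gap between marginal cost and willingness to pay runs from 0 up to 50.
DWL = ½ × 50 × 136 = 3400.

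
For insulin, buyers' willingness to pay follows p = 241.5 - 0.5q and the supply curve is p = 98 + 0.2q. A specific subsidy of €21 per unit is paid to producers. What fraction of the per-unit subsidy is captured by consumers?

Consumer share = 5/7

Pre-subsidy: 241.5 - 0.5q = 98 + 0.2q gives q* = 205 and p* = 139.
With the subsidy, sellers receive ps = pb + 21 for each unit, where pb is the price buyers pay.
On the curves, pb = 241.5 - 0.5q and ps = 98 + 0.2q; the wedge ps − pb = 21 gives 98 + 0.2q − (241.5 - 0.5q) = 21, so q' = 235.
Then pb = 241.5 − 0.5·235 = 124 and ps = 98 + 0.2·235 = 145.
Buyers' price falls by p* − pb = 139 − 124 = 15; sellers' price rises by ps − p* = 145 − 139 = 6.
So consumers capture 15/21 = 5/7 of each unit of subsidy.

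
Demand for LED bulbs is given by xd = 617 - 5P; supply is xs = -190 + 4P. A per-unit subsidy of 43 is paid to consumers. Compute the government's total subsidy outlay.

Government cost = 102254/9

Pre-subsidy: 617 - 5P = -190 + 4P gives P* = 269/3, x* = 506/3.
With the rebate, buyers effectively pay Pb = Ps − 43, where Ps is the price sellers receive.
Demand in terms of Ps becomes xd = 617 − 5(Ps − 43) = 832 - 5Ps. Setting this equal to supply: 832 - 5Ps = -190 + 4Ps, so Ps = 1022/9.
Buyers pay Pb = 1022/9 − 43 = 635/9; x' = -190 + 4·(1022/9) = 2378/9.
Government outlay = subsidy × quantity = 43 × 2378/9 = 102254/9.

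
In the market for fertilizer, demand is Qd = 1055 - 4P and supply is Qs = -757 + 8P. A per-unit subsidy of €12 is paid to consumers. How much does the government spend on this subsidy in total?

Government cost = €5796

Pre-subsidy: 1055 - 4P = -757 + 8P gives P* = 151, Q* = 451.
With the rebate, buyers effectively pay Pb = Ps − 12, where Ps is the price sellers receive.
Demand in terms of Ps becomes Qd = 1055 − 4(Ps − 12) = 1103 - 4Ps. Setting this equal to supply: 1103 - 4Ps = -757 + 8Ps, so Ps = 155.
Buyers pay Pb = 155 − 12 = 143; Q' = -757 + 8·155 = 483.
Government outlay = subsidy × quantity = 12 × 483 = 5796.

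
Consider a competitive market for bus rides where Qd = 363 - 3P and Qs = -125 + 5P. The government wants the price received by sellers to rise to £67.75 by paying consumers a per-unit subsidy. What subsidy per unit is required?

At a seller price of 67.75, quantity supplied is -125 + 5·67.75 = 213.75.
Buyers absorb 213.75 only when they pay Pb with 363 − 3·Pb = 213.75, i.e. Pb = 49.75.
s = Ps − Pb = 67.75 − 49.75 = 18.

Required subsidy s = £18 per unit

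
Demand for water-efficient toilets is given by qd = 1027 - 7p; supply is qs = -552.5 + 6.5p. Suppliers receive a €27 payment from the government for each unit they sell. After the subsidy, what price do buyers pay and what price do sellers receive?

Buyers pay €104; sellers receive €131

Pre-subsidy: 1027 - 7p = -552.5 + 6.5p gives p* = 117, q* = 208.
With the subsidy, sellers receive ps = pb + 27 for each unit, where pb is the price buyers pay.
Supply in terms of pb becomes qs = -552.5 + 6.5(pb + 27) = -377 + 6.5pb. Setting this equal to demand: 1027 - 7pb = -377 + 6.5pb, so pb = 104.
Sellers receive ps = 104 + 27 = 131; q' = 1027 − 7·104 = 299.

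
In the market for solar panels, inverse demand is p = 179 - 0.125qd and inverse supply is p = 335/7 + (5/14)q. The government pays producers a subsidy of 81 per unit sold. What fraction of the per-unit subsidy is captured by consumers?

Pre-subsidy: 179 - 0.125q = 335/7 + (5/14)q gives q* = 272 and p* = 145.
With the subsidy, sellers receive ps = pb + 81 for each unit, where pb is the price buyers pay.
On the curves, pb = 179 - 0.125q and ps = 335/7 + (5/14)q; the wedge ps − pb = 81 gives 335/7 + (5/14)q − (179 - 0.125q) = 81, so q' = 440.
Then pb = 179 − 0.125·440 = 124 and ps = 335/7 + (5/14)·440 = 205.
Buyers' price falls by p* − pb = 145 − 124 = 21; sellers' price rises by ps − p* = 205 − 145 = 60.
So consumers capture 21/81 = 7/27 of each unit of subsidy.

Consumer share = 7/27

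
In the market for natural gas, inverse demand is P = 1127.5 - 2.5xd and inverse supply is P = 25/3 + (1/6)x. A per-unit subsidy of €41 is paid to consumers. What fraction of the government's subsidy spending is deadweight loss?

Pre-subsidy: 1127.5 - 2.5x = 25/3 + (1/6)x gives x* = 419.6875 and P* = 78.28125.
With the rebate, buyers effectively pay Pb = Ps − 41, where Ps is the price sellers receive.
On the curves, Pb = 1127.5 - 2.5x and Ps = 25/3 + (1/6)x; the wedge Ps − Pb = 41 gives 25/3 + (1/6)x − (1127.5 - 2.5x) = 41, so x' = 435.0625.
Then Pb = 1127.5 − 2.5·435.0625 = 39.84375 and Ps = 25/3 + (1/6)·435.0625 = 80.84375.
ΔCS = ½(419.6875 + 435.0625)(78.28125 − 39.84375) = 16427.2265625; ΔPS = ½(419.6875 + 435.0625)(80.84375 − 78.28125) = 1095.1484375.
Government spending = 41 × 435.0625 = 17837.5625.
DWL = ½ × 41 × (435.0625 − 419.6875) = 315.1875; fraction = 315.1875 / 17837.5625 = 123/6961.

DWL / government spending = 123/6961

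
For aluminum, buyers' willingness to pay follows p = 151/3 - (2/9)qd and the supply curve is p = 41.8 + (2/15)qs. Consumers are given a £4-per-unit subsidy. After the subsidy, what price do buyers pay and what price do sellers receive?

Pre-subsidy: 151/3 - (2/9)q = 41.8 + (2/15)q gives q* = 24 and p* = 45.
With the rebate, buyers effectively pay pb = ps − 4, where ps is the price sellers receive.
On the curves, pb = 151/3 - (2/9)q and ps = 41.8 + (2/15)q; the wedge ps − pb = 4 gives 41.8 + (2/15)q − (151/3 - (2/9)q) = 4, so q' = 35.25.
Then pb = 151/3 − (2/9)·35.25 = 42.5 and ps = 41.8 + (2/15)·35.25 = 46.5.

Buyers pay £42.5; sellers receive £46.5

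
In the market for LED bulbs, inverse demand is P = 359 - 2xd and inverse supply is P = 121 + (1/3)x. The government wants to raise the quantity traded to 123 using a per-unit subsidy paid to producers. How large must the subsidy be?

At x = 123, from the demand curve buyers pay Pb = 359 − 2·123 = 113; from the supply curve sellers need Ps = 121 + (1/3)·123 = 162.
The subsidy must fill the gap: s = Ps − Pb = 162 − 113 = 49.

Required subsidy s = 49 per unit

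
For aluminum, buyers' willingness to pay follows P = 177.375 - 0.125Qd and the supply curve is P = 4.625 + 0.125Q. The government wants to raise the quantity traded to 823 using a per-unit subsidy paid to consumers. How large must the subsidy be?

Required subsidy s = 33 per unit

At Q = 823, from the demand curve buyers pay Pb = 177.375 − 0.125·823 = 74.5; from the supply curve sellers need Ps = 4.625 + 0.125·823 = 107.5.
The subsidy must fill the gap: s = Ps − Pb = 107.5 − 74.5 = 33.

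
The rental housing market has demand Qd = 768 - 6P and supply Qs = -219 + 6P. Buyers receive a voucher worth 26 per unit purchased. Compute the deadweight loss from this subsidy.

Deadweight loss = 1014

Pre-subsidy: 768 - 6P = -219 + 6P gives P* = 82.25, Q* = 274.5.
With the rebate, buyers effectively pay Pb = Ps − 26, where Ps is the price sellers receive.
Demand in terms of Ps becomes Qd = 768 − 6(Ps − 26) = 924 - 6Ps. Setting this equal to supply: 924 - 6Ps = -219 + 6Ps, so Ps = 95.25.
Buyers pay Pb = 95.25 − 26 = 69.25; Q' = -219 + 6·95.25 = 352.5.
The subsidy expands output by 352.5 − 274.5 = 78 past the efficient level; on those units the gap between marginal cost and willingness to pay runs from 0 up to 26.
DWL = ½ × 26 × 78 = 1014.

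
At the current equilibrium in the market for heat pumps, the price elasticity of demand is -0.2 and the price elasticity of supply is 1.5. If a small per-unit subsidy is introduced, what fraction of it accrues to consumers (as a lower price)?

Consumer share = 15/17

For a small subsidy around the equilibrium, the benefit split depends on the relative slopes, which at a point are proportional to the elasticities.
Buyer share = εs/(εs + |εd|) = 1.5/(1.5 + 0.2) = 15/17; seller share = |εd|/(εs + |εd|) = 2/17.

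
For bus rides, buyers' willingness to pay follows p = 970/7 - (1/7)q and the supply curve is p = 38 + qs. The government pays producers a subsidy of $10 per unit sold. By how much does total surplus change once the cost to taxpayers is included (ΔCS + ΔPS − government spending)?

Pre-subsidy: 970/7 - (1/7)q = 38 + q gives q* = 88 and p* = 126.
With the subsidy, sellers receive ps = pb + 10 for each unit, where pb is the price buyers pay.
On the curves, pb = 970/7 - (1/7)q and ps = 38 + q; the wedge ps − pb = 10 gives 38 + q − (970/7 - (1/7)q) = 10, so q' = 96.75.
Then pb = 970/7 − (1/7)·96.75 = 124.75 and ps = 38 + 1·96.75 = 134.75.
ΔCS = ½(88 + 96.75)(126 − 124.75) = 115.46875; ΔPS = ½(88 + 96.75)(134.75 − 126) = 808.28125.
Government spending = 10 × 96.75 = 967.5.
Net change = 115.46875 + 808.28125 − 967.5 = -43.75. The loss equals the DWL triangle ½·10·8.75.

Net change in total surplus = -$43.75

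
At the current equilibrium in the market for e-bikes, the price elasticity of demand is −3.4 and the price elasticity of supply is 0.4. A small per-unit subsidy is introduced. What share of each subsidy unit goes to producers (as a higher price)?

Producer share = 17/19

For a small subsidy around the equilibrium, the benefit split depends on the relative slopes, which at a point are proportional to the elasticities.
Buyer share = εs/(εs + |εd|) = 0.4/(0.4 + 3.4) = 2/19; seller share = |εd|/(εs + |εd|) = 17/19.
So producers capture 17/19 of the subsidy.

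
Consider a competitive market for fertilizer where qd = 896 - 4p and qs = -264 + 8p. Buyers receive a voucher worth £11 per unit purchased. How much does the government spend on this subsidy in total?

Government cost = 17776/3

Pre-subsidy: 896 - 4p = -264 + 8p gives p* = 290/3, q* = 1528/3.
With the rebate, buyers effectively pay pb = ps − 11, where ps is the price sellers receive.
Demand in terms of ps becomes qd = 896 − 4(ps − 11) = 940 - 4ps. Setting this equal to supply: 940 - 4ps = -264 + 8ps, so ps = 301/3.
Buyers pay pb = 301/3 − 11 = 268/3; q' = -264 + 8·(301/3) = 1616/3.
Government outlay = subsidy × quantity = 11 × 1616/3 = 17776/3.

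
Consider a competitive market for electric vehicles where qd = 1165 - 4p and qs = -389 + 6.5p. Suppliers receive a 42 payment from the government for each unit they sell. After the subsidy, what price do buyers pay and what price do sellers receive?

Buyers pay 122; sellers receive 164

Pre-subsidy: 1165 - 4p = -389 + 6.5p gives p* = 148, q* = 573.
With the subsidy, sellers receive ps = pb + 42 for each unit, where pb is the price buyers pay.
Supply in terms of pb becomes qs = -389 + 6.5(pb + 42) = -116 + 6.5pb. Setting this equal to demand: 1165 - 4pb = -116 + 6.5pb, so pb = 122.
Sellers receive ps = 122 + 42 = 164; q' = 1165 − 4·122 = 677.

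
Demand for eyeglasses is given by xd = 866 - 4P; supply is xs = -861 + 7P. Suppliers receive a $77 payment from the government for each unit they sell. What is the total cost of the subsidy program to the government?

Government cost = $33418

Pre-subsidy: 866 - 4P = -861 + 7P gives P* = 157, x* = 238.
With the subsidy, sellers receive Ps = Pb + 77 for each unit, where Pb is the price buyers pay.
Supply in terms of Pb becomes xs = -861 + 7(Pb + 77) = -322 + 7Pb. Setting this equal to demand: 866 - 4Pb = -322 + 7Pb, so Pb = 108.
Sellers receive Ps = 108 + 77 = 185; x' = 866 − 4·108 = 434.
Government outlay = subsidy × quantity = 77 × 434 = 33418.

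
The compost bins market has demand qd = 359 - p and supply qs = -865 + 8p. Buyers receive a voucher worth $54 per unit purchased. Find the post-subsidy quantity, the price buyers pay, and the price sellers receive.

Pre-subsidy: 359 - p = -865 + 8p gives p* = 136, q* = 223.
With the rebate, buyers effectively pay pb = ps − 54, where ps is the price sellers receive.
Demand in terms of ps becomes qd = 359 − 1(ps − 54) = 413 - ps. Setting this equal to supply: 413 - ps = -865 + 8ps, so ps = 142.
Buyers pay pb = 142 − 54 = 88; q' = -865 + 8·142 = 271.

q' = 271; buyers pay $88; sellers receive $142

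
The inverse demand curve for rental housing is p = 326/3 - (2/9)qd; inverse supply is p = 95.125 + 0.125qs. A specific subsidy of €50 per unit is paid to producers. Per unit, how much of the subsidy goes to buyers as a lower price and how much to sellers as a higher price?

Buyers gain €32 per unit; sellers gain €18 per unit

Pre-subsidy: 326/3 - (2/9)q = 95.125 + 0.125q gives q* = 39 and p* = 100.
With the subsidy, sellers receive ps = pb + 50 for each unit, where pb is the price buyers pay.
On the curves, pb = 326/3 - (2/9)q and ps = 95.125 + 0.125q; the wedge ps − pb = 50 gives 95.125 + 0.125q − (326/3 - (2/9)q) = 50, so q' = 183.
Then pb = 326/3 − (2/9)·183 = 68 and ps = 95.125 + 0.125·183 = 118.
Buyers' price falls by p* − pb = 100 − 68 = 32; sellers' price rises by ps − p* = 118 − 100 = 18.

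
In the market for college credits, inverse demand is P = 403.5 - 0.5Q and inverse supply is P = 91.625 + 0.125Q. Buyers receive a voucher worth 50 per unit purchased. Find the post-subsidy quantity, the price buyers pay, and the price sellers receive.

Q' = 579; buyers pay 114; sellers receive 164

Pre-subsidy: 403.5 - 0.5Q = 91.625 + 0.125Q gives Q* = 499 and P* = 154.
With the rebate, buyers effectively pay Pb = Ps − 50, where Ps is the price sellers receive.
On the curves, Pb = 403.5 - 0.5Q and Ps = 91.625 + 0.125Q; the wedge Ps − Pb = 50 gives 91.625 + 0.125Q − (403.5 - 0.5Q) = 50, so Q' = 579.
Then Pb = 403.5 − 0.5·579 = 114 and Ps = 91.625 + 0.125·579 = 164.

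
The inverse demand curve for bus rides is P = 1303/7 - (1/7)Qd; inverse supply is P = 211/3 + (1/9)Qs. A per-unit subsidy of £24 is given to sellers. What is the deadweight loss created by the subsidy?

Deadweight loss = £1134

Pre-subsidy: 1303/7 - (1/7)Q = 211/3 + (1/9)Q gives Q* = 456 and P* = 121.
With the subsidy, sellers receive Ps = Pb + 24 for each unit, where Pb is the price buyers pay.
On the curves, Pb = 1303/7 - (1/7)Q and Ps = 211/3 + (1/9)Q; the wedge Ps − Pb = 24 gives 211/3 + (1/9)Q − (1303/7 - (1/7)Q) = 24, so Q' = 550.5.
Then Pb = 1303/7 − (1/7)·550.5 = 107.5 and Ps = 211/3 + (1/9)·550.5 = 131.5.
The subsidy expands output by 550.5 − 456 = 94.5 past the efficient level; on those units the gap between marginal cost and willingness to pay runs from 0 up to 24.
DWL = ½ × 24 × 94.5 = 1134.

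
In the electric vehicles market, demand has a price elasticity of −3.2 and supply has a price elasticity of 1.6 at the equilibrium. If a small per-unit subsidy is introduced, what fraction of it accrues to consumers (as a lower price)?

For a small subsidy around the equilibrium, the benefit split depends on the relative slopes, which at a point are proportional to the elasticities.
Buyer share = εs/(εs + |εd|) = 1.6/(1.6 + 3.2) = 1/3; seller share = |εd|/(εs + |εd|) = 2/3.

Consumer share = 1/3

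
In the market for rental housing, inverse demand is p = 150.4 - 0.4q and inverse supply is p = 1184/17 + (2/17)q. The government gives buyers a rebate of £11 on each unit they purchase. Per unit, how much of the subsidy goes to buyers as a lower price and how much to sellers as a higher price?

Pre-subsidy: 150.4 - 0.4q = 1184/17 + (2/17)q gives q* = 156 and p* = 88.
With the rebate, buyers effectively pay pb = ps − 11, where ps is the price sellers receive.
On the curves, pb = 150.4 - 0.4q and ps = 1184/17 + (2/17)q; the wedge ps − pb = 11 gives 1184/17 + (2/17)q − (150.4 - 0.4q) = 11, so q' = 177.25.
Then pb = 150.4 − 0.4·177.25 = 79.5 and ps = 1184/17 + (2/17)·177.25 = 90.5.
Buyers' price falls by p* − pb = 88 − 79.5 = 8.5; sellers' price rises by ps − p* = 90.5 − 88 = 2.5.

Buyers gain £8.5 per unit; sellers gain £2.5 per unit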